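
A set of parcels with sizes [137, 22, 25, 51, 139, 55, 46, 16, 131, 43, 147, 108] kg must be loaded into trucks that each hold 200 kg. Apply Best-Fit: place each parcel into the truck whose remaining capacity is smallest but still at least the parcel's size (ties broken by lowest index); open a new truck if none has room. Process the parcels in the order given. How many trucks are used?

6

truck 1: place 137 kg, 63 kg left
truck 1: place 22 kg, 41 kg left
truck 1: place 25 kg, 16 kg left
truck 2: place 51 kg, 149 kg left
truck 2: place 139 kg, 10 kg left
truck 3: place 55 kg, 145 kg left
truck 3: place 46 kg, 99 kg left
truck 1: place 16 kg, 0 kg left
truck 4: place 131 kg, 69 kg left
truck 4: place 43 kg, 26 kg left
truck 5: place 147 kg, 53 kg left
truck 6: place 108 kg, 92 kg left
Final trucks: [137,22,25,16] [51,139] [55,46] [131,43] [147] [108].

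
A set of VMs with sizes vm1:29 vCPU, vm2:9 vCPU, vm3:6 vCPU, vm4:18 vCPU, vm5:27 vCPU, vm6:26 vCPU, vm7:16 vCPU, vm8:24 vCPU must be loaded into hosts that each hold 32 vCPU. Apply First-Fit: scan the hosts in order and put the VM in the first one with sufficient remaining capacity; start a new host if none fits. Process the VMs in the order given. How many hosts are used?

6

Put vm1 (29 vCPU) in host 1; 3 vCPU remain.
Put vm2 (9 vCPU) in host 2; 23 vCPU remain.
Put vm3 (6 vCPU) in host 2; 17 vCPU remain.
Put vm4 (18 vCPU) in host 3; 14 vCPU remain.
Put vm5 (27 vCPU) in host 4; 5 vCPU remain.
Put vm6 (26 vCPU) in host 5; 6 vCPU remain.
Put vm7 (16 vCPU) in host 2; 1 vCPU remain.
Put vm8 (24 vCPU) in host 6; 8 vCPU remain.
Final hosts: [29] [9,6,16] [18] [27] [26] [24].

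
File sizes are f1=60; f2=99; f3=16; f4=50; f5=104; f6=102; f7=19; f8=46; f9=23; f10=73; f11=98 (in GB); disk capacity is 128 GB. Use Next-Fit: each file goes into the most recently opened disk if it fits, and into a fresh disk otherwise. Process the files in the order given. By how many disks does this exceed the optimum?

Next-Fit: [60] [99,16] [50] [104] [102,19] [46,23] [73] [98] → 8 disks.
Total size 690 GB; any packing needs at least ⌈690/128⌉ = 6 disks.
An optimal packing achieves that bound: [104,23] [102,19] [99,16] [98] [73,50] [60,46] → 6 disks.
Excess: 8 − 6 = 2.

2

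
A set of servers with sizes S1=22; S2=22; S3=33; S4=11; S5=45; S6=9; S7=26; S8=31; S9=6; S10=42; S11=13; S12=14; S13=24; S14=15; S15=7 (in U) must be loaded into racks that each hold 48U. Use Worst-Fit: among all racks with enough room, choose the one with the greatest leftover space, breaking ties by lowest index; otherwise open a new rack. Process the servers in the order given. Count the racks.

S1 (22U) → rack 1 (remaining 26U)
S2 (22U) → rack 1 (remaining 4U)
S3 (33U) → rack 2 (remaining 15U)
S4 (11U) → rack 2 (remaining 4U)
S5 (45U) → rack 3 (remaining 3U)
S6 (9U) → rack 4 (remaining 39U)
S7 (26U) → rack 4 (remaining 13U)
S8 (31U) → rack 5 (remaining 17U)
S9 (6U) → rack 5 (remaining 11U)
S10 (42U) → rack 6 (remaining 6U)
S11 (13U) → rack 4 (remaining 0U)
S12 (14U) → rack 7 (remaining 34U)
S13 (24U) → rack 7 (remaining 10U)
S14 (15U) → rack 8 (remaining 33U)
S15 (7U) → rack 8 (remaining 26U)
Final racks: [22,22] [33,11] [45] [9,26,13] [31,6] [42] [14,24] [15,7].

8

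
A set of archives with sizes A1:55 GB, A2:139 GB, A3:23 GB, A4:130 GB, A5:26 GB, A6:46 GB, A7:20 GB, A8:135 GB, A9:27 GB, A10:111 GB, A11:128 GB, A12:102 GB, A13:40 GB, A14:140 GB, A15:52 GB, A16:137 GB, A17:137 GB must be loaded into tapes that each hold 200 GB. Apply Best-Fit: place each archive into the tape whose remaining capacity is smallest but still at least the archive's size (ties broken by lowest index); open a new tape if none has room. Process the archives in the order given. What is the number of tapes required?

9

A1 (55 GB) → tape 1 (remaining 145 GB)
A2 (139 GB) → tape 1 (remaining 6 GB)
A3 (23 GB) → tape 2 (remaining 177 GB)
A4 (130 GB) → tape 2 (remaining 47 GB)
A5 (26 GB) → tape 2 (remaining 21 GB)
A6 (46 GB) → tape 3 (remaining 154 GB)
A7 (20 GB) → tape 2 (remaining 1 GB)
A8 (135 GB) → tape 3 (remaining 19 GB)
A9 (27 GB) → tape 4 (remaining 173 GB)
A10 (111 GB) → tape 4 (remaining 62 GB)
A11 (128 GB) → tape 5 (remaining 72 GB)
A12 (102 GB) → tape 6 (remaining 98 GB)
A13 (40 GB) → tape 4 (remaining 22 GB)
A14 (140 GB) → tape 7 (remaining 60 GB)
A15 (52 GB) → tape 7 (remaining 8 GB)
A16 (137 GB) → tape 8 (remaining 63 GB)
A17 (137 GB) → tape 9 (remaining 63 GB)
Final tapes: [55,139] [23,130,26,20] [46,135] [27,111,40] [128] [102] [140,52] [137] [137].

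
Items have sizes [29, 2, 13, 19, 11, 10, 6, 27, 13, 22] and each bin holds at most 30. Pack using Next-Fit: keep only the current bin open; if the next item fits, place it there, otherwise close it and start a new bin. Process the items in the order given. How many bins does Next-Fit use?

29 → bin 1 (remaining 1)
2 → bin 2 (remaining 28)
13 → bin 2 (remaining 15)
19 → bin 3 (remaining 11)
11 → bin 3 (remaining 0)
10 → bin 4 (remaining 20)
6 → bin 4 (remaining 14)
27 → bin 5 (remaining 3)
13 → bin 6 (remaining 17)
22 → bin 7 (remaining 8)

7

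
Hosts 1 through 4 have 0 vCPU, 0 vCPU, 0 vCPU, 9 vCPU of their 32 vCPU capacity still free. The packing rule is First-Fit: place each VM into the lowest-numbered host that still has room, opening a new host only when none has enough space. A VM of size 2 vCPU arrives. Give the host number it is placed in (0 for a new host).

Hosts with room: host 4 (9 vCPU).
The first with room is host 4.

4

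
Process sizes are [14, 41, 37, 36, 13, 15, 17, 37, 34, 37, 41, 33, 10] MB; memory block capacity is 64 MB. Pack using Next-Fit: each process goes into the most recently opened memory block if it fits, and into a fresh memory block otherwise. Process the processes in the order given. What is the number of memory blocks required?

8

14 MB → memory block 1 (remaining 50 MB)
41 MB → memory block 1 (remaining 9 MB)
37 MB → memory block 2 (remaining 27 MB)
36 MB → memory block 3 (remaining 28 MB)
13 MB → memory block 3 (remaining 15 MB)
15 MB → memory block 3 (remaining 0 MB)
17 MB → memory block 4 (remaining 47 MB)
37 MB → memory block 4 (remaining 10 MB)
34 MB → memory block 5 (remaining 30 MB)
37 MB → memory block 6 (remaining 27 MB)
41 MB → memory block 7 (remaining 23 MB)
33 MB → memory block 8 (remaining 31 MB)
10 MB → memory block 8 (remaining 21 MB)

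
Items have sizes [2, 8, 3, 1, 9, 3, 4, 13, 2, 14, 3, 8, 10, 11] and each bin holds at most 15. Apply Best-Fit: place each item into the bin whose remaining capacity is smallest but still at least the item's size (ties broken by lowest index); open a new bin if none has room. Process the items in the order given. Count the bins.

Put 2 in bin 1; 13 remain.
Put 8 in bin 1; 5 remain.
Put 3 in bin 1; 2 remain.
Put 1 in bin 1; 1 remain.
Put 9 in bin 2; 6 remain.
Put 3 in bin 2; 3 remain.
Put 4 in bin 3; 11 remain.
Put 13 in bin 4; 2 remain.
Put 2 in bin 4; 0 remain.
Put 14 in bin 5; 1 remain.
Put 3 in bin 2; 0 remain.
Put 8 in bin 3; 3 remain.
Put 10 in bin 6; 5 remain.
Put 11 in bin 7; 4 remain.
Final bins: [2,8,3,1] [9,3,3] [4,8] [13,2] [14] [10] [11].

7 bins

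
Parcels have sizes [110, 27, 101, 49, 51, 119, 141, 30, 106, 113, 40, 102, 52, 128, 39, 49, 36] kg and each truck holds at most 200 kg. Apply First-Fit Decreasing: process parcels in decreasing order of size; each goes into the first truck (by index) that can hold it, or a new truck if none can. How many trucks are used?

Sorted descending: 141, 128, 119, 113, 110, 106, 102, 101, 52, 51, 49, 49, 40, 39, 36, 30, 27.
truck 1: place 141 kg, 59 kg left
truck 2: place 128 kg, 72 kg left
truck 3: place 119 kg, 81 kg left
truck 4: place 113 kg, 87 kg left
truck 5: place 110 kg, 90 kg left
truck 6: place 106 kg, 94 kg left
truck 7: place 102 kg, 98 kg left
truck 8: place 101 kg, 99 kg left
truck 1: place 52 kg, 7 kg left
truck 2: place 51 kg, 21 kg left
truck 3: place 49 kg, 32 kg left
truck 4: place 49 kg, 38 kg left
truck 5: place 40 kg, 50 kg left
truck 5: place 39 kg, 11 kg left
truck 4: place 36 kg, 2 kg left
truck 3: place 30 kg, 2 kg left
truck 6: place 27 kg, 67 kg left
Final trucks: [141,52] [128,51] [119,49,30] [113,49,36] [110,40,39] [106,27] [102] [101].

8 trucks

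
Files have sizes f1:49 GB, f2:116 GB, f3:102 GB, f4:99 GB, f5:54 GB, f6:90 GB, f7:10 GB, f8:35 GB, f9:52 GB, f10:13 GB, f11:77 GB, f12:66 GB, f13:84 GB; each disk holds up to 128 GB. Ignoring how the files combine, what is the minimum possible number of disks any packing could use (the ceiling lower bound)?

7 disks

Total size = 49 + 116 + 102 + 99 + 54 + 90 + 10 + 35 + 52 + 13 + 77 + 66 + 84 = 847 GB.
⌈847 / 128⌉ = 7.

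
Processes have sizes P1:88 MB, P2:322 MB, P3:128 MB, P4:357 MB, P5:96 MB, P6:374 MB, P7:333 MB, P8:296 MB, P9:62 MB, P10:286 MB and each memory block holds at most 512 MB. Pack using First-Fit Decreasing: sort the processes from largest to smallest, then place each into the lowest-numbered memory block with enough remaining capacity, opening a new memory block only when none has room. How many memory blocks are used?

Sorted descending: 374, 357, 333, 322, 296, 286, 128, 96, 88, 62.
memory block 1: place 374 MB, 138 MB left
memory block 2: place 357 MB, 155 MB left
memory block 3: place 333 MB, 179 MB left
memory block 4: place 322 MB, 190 MB left
memory block 5: place 296 MB, 216 MB left
memory block 6: place 286 MB, 226 MB left
memory block 1: place 128 MB, 10 MB left
memory block 2: place 96 MB, 59 MB left
memory block 3: place 88 MB, 91 MB left
memory block 3: place 62 MB, 29 MB left
Final memory blocks: [374,128] [357,96] [333,88,62] [322] [296] [286].

6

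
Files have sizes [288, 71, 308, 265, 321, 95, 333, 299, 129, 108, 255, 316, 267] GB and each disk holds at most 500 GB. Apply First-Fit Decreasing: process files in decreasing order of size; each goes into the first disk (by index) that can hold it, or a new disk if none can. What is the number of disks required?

Sorted descending: 333, 321, 316, 308, 299, 288, 267, 265, 255, 129, 108, 95, 71.
333 GB → disk 1 (remaining 167 GB)
321 GB → disk 2 (remaining 179 GB)
316 GB → disk 3 (remaining 184 GB)
308 GB → disk 4 (remaining 192 GB)
299 GB → disk 5 (remaining 201 GB)
288 GB → disk 6 (remaining 212 GB)
267 GB → disk 7 (remaining 233 GB)
265 GB → disk 8 (remaining 235 GB)
255 GB → disk 9 (remaining 245 GB)
129 GB → disk 1 (remaining 38 GB)
108 GB → disk 2 (remaining 71 GB)
95 GB → disk 3 (remaining 89 GB)
71 GB → disk 2 (remaining 0 GB)

9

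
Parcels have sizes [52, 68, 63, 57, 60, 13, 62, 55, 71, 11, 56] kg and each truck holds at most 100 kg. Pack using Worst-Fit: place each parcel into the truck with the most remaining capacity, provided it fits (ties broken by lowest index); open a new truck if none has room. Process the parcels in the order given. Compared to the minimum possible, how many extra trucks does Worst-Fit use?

0

Worst-Fit: [52,13] [68] [63] [57] [60] [62] [55,11] [71] [56] → 9 trucks.
9 parcels exceed 50 kg (half the capacity), and no two of those can share a truck, so at least 9 trucks are needed.
So 9 is already optimal.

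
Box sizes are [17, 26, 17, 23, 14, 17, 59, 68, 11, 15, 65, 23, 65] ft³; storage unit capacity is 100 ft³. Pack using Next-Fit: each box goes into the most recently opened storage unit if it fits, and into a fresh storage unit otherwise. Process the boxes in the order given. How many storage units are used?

Put 17 ft³ in storage unit 1; 83 ft³ remain.
Put 26 ft³ in storage unit 1; 57 ft³ remain.
Put 17 ft³ in storage unit 1; 40 ft³ remain.
Put 23 ft³ in storage unit 1; 17 ft³ remain.
Put 14 ft³ in storage unit 1; 3 ft³ remain.
Put 17 ft³ in storage unit 2; 83 ft³ remain.
Put 59 ft³ in storage unit 2; 24 ft³ remain.
Put 68 ft³ in storage unit 3; 32 ft³ remain.
Put 11 ft³ in storage unit 3; 21 ft³ remain.
Put 15 ft³ in storage unit 3; 6 ft³ remain.
Put 65 ft³ in storage unit 4; 35 ft³ remain.
Put 23 ft³ in storage unit 4; 12 ft³ remain.
Put 65 ft³ in storage unit 5; 35 ft³ remain.

5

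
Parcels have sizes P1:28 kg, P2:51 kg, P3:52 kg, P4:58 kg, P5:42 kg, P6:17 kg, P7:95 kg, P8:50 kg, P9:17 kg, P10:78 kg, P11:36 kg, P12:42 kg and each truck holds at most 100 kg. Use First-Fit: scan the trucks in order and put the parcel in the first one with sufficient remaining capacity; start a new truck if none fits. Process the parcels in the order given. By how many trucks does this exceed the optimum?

First-Fit: [28,51,17] [52,42] [58,17] [95] [50,36] [78] [42] → 7 trucks.
Total size 566 kg; any packing needs at least ⌈566/100⌉ = 6 trucks.
An optimal packing achieves that bound: [95] [78,17] [58,42] [52,42] [51,36] [50,28,17] → 6 trucks.
Excess: 7 − 6 = 1.

1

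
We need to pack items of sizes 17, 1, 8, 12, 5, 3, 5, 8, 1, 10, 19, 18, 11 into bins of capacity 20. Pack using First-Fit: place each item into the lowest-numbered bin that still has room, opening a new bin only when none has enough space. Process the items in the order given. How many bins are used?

17 → bin 1 (remaining 3)
1 → bin 1 (remaining 2)
8 → bin 2 (remaining 12)
12 → bin 2 (remaining 0)
5 → bin 3 (remaining 15)
3 → bin 3 (remaining 12)
5 → bin 3 (remaining 7)
8 → bin 4 (remaining 12)
1 → bin 1 (remaining 1)
10 → bin 4 (remaining 2)
19 → bin 5 (remaining 1)
18 → bin 6 (remaining 2)
11 → bin 7 (remaining 9)
Final bins: [17,1,1] [8,12] [5,3,5] [8,10] [19] [18] [11].

7 bins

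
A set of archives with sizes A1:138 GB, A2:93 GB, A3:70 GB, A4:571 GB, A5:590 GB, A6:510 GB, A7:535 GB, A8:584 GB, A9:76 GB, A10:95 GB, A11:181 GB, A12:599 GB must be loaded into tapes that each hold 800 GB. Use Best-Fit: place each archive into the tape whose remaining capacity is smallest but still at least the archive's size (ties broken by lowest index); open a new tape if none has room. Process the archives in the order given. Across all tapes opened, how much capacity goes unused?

A1 (138 GB) → tape 1 (remaining 662 GB)
A2 (93 GB) → tape 1 (remaining 569 GB)
A3 (70 GB) → tape 1 (remaining 499 GB)
A4 (571 GB) → tape 2 (remaining 229 GB)
A5 (590 GB) → tape 3 (remaining 210 GB)
A6 (510 GB) → tape 4 (remaining 290 GB)
A7 (535 GB) → tape 5 (remaining 265 GB)
A8 (584 GB) → tape 6 (remaining 216 GB)
A9 (76 GB) → tape 3 (remaining 134 GB)
A10 (95 GB) → tape 3 (remaining 39 GB)
A11 (181 GB) → tape 6 (remaining 35 GB)
A12 (599 GB) → tape 7 (remaining 201 GB)
7 tapes × 800 GB = 5600 GB; used 4042 GB; unused 1558 GB.

1558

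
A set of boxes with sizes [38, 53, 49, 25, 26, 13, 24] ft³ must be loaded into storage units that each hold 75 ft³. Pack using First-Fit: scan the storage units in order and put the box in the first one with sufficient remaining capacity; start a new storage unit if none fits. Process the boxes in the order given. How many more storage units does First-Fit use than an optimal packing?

0

First-Fit: [38,25] [53,13] [49,26] [24] → 4 storage units.
Total size 228 ft³; any packing needs at least ⌈228/75⌉ = 4 storage units.
So 4 is already optimal.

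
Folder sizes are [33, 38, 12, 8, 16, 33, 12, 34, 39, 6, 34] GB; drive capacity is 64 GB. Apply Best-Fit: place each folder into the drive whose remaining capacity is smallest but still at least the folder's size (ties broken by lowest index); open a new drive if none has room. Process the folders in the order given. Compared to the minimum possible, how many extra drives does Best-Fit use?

Best-Fit: [33,16,12] [38,12,8,6] [33] [34] [39] [34] → 6 drives.
6 folders exceed 32 GB (half the capacity), and no two of those can share a drive, so at least 6 drives are needed.
So 6 is already optimal.

0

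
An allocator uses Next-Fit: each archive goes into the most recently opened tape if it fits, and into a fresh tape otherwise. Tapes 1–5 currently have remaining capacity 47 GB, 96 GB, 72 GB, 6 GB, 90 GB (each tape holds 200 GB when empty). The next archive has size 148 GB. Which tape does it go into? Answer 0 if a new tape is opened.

Next-Fit only looks at tape 5, which has 90 GB free.
148 GB does not fit, so a new tape is opened.

0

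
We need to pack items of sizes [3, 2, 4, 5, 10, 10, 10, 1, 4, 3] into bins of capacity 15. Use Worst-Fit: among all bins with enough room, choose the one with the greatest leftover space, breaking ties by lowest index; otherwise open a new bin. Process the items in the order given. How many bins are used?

3 → bin 1 (remaining 12)
2 → bin 1 (remaining 10)
4 → bin 1 (remaining 6)
5 → bin 1 (remaining 1)
10 → bin 2 (remaining 5)
10 → bin 3 (remaining 5)
10 → bin 4 (remaining 5)
1 → bin 2 (remaining 4)
4 → bin 3 (remaining 1)
3 → bin 4 (remaining 2)

4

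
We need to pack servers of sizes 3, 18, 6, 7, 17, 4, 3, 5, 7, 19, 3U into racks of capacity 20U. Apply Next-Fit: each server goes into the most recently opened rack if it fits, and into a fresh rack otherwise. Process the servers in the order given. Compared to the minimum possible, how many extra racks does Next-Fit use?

Next-Fit: [3] [18] [6,7] [17] [4,3,5,7] [19] [3] → 7 racks.
Total size 92U; any packing needs at least ⌈92/20⌉ = 5 racks.
An optimal packing achieves that bound: [19] [18] [17,3] [7,7,6] [5,4,3,3] → 5 racks.
Excess: 7 − 5 = 2.

2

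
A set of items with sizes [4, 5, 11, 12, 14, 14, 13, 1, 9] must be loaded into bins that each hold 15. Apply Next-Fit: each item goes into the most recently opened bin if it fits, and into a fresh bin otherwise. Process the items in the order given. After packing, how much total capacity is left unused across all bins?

bin 1: place 4, 11 left
bin 1: place 5, 6 left
bin 2: place 11, 4 left
bin 3: place 12, 3 left
bin 4: place 14, 1 left
bin 5: place 14, 1 left
bin 6: place 13, 2 left
bin 6: place 1, 1 left
bin 7: place 9, 6 left
7 bins × 15 = 105; used 83; unused 22.

22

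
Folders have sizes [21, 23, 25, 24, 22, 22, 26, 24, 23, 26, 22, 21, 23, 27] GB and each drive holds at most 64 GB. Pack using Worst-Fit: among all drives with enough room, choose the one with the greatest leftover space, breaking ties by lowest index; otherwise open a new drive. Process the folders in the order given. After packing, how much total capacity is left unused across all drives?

119

21 GB → drive 1 (remaining 43 GB)
23 GB → drive 1 (remaining 20 GB)
25 GB → drive 2 (remaining 39 GB)
24 GB → drive 2 (remaining 15 GB)
22 GB → drive 3 (remaining 42 GB)
22 GB → drive 3 (remaining 20 GB)
26 GB → drive 4 (remaining 38 GB)
24 GB → drive 4 (remaining 14 GB)
23 GB → drive 5 (remaining 41 GB)
26 GB → drive 5 (remaining 15 GB)
22 GB → drive 6 (remaining 42 GB)
21 GB → drive 6 (remaining 21 GB)
23 GB → drive 7 (remaining 41 GB)
27 GB → drive 7 (remaining 14 GB)
7 drives × 64 GB = 448 GB; used 329 GB; unused 119 GB.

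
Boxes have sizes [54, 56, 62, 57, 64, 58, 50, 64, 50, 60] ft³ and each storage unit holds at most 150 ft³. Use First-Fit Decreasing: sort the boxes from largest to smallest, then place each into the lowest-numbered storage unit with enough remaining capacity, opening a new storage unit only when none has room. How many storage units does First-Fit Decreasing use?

Sorted descending: 64, 64, 62, 60, 58, 57, 56, 54, 50, 50.
64 ft³ → storage unit 1 (remaining 86 ft³)
64 ft³ → storage unit 1 (remaining 22 ft³)
62 ft³ → storage unit 2 (remaining 88 ft³)
60 ft³ → storage unit 2 (remaining 28 ft³)
58 ft³ → storage unit 3 (remaining 92 ft³)
57 ft³ → storage unit 3 (remaining 35 ft³)
56 ft³ → storage unit 4 (remaining 94 ft³)
54 ft³ → storage unit 4 (remaining 40 ft³)
50 ft³ → storage unit 5 (remaining 100 ft³)
50 ft³ → storage unit 5 (remaining 50 ft³)
Final storage units: [64,64] [62,60] [58,57] [56,54] [50,50].

5 storage units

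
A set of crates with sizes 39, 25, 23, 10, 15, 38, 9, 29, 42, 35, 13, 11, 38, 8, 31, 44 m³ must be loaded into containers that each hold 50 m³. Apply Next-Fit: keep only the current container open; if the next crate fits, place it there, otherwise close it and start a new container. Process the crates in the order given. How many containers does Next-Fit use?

Put 39 m³ in container 1; 11 m³ remain.
Put 25 m³ in container 2; 25 m³ remain.
Put 23 m³ in container 2; 2 m³ remain.
Put 10 m³ in container 3; 40 m³ remain.
Put 15 m³ in container 3; 25 m³ remain.
Put 38 m³ in container 4; 12 m³ remain.
Put 9 m³ in container 4; 3 m³ remain.
Put 29 m³ in container 5; 21 m³ remain.
Put 42 m³ in container 6; 8 m³ remain.
Put 35 m³ in container 7; 15 m³ remain.
Put 13 m³ in container 7; 2 m³ remain.
Put 11 m³ in container 8; 39 m³ remain.
Put 38 m³ in container 8; 1 m³ remain.
Put 8 m³ in container 9; 42 m³ remain.
Put 31 m³ in container 9; 11 m³ remain.
Put 44 m³ in container 10; 6 m³ remain.
Final containers: [39] [25,23] [10,15] [38,9] [29] [42] [35,13] [11,38] [8,31] [44].

10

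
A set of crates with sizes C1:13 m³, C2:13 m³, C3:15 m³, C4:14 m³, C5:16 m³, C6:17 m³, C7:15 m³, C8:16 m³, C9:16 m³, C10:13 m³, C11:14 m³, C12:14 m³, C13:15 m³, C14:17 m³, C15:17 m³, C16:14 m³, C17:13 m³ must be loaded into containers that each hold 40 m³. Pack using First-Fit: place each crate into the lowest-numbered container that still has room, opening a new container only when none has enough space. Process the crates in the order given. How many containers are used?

8 containers

Put C1 (13 m³) in container 1; 27 m³ remain.
Put C2 (13 m³) in container 1; 14 m³ remain.
Put C3 (15 m³) in container 2; 25 m³ remain.
Put C4 (14 m³) in container 1; 0 m³ remain.
Put C5 (16 m³) in container 2; 9 m³ remain.
Put C6 (17 m³) in container 3; 23 m³ remain.
Put C7 (15 m³) in container 3; 8 m³ remain.
Put C8 (16 m³) in container 4; 24 m³ remain.
Put C9 (16 m³) in container 4; 8 m³ remain.
Put C10 (13 m³) in container 5; 27 m³ remain.
Put C11 (14 m³) in container 5; 13 m³ remain.
Put C12 (14 m³) in container 6; 26 m³ remain.
Put C13 (15 m³) in container 6; 11 m³ remain.
Put C14 (17 m³) in container 7; 23 m³ remain.
Put C15 (17 m³) in container 7; 6 m³ remain.
Put C16 (14 m³) in container 8; 26 m³ remain.
Put C17 (13 m³) in container 5; 0 m³ remain.
Final containers: [13,13,14] [15,16] [17,15] [16,16] [13,14,13] [14,15] [17,17] [14].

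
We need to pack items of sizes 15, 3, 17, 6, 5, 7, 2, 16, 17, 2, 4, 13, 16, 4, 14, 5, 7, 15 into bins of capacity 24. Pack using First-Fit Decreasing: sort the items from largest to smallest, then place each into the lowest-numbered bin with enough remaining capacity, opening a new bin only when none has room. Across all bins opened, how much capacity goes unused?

24

Sorted descending: 17, 17, 16, 16, 15, 15, 14, 13, 7, 7, 6, 5, 5, 4, 4, 3, 2, 2.
Put 17 in bin 1; 7 remain.
Put 17 in bin 2; 7 remain.
Put 16 in bin 3; 8 remain.
Put 16 in bin 4; 8 remain.
Put 15 in bin 5; 9 remain.
Put 15 in bin 6; 9 remain.
Put 14 in bin 7; 10 remain.
Put 13 in bin 8; 11 remain.
Put 7 in bin 1; 0 remain.
Put 7 in bin 2; 0 remain.
Put 6 in bin 3; 2 remain.
Put 5 in bin 4; 3 remain.
Put 5 in bin 5; 4 remain.
Put 4 in bin 5; 0 remain.
Put 4 in bin 6; 5 remain.
Put 3 in bin 4; 0 remain.
Put 2 in bin 3; 0 remain.
Put 2 in bin 6; 3 remain.
8 bins × 24 = 192; used 168; unused 24.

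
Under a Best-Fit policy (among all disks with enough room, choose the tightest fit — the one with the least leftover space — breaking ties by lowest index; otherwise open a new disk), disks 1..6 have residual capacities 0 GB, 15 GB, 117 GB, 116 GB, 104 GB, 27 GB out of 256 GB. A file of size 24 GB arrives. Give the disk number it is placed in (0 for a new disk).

6

Disks with room: disk 3 (117 GB), disk 4 (116 GB), disk 5 (104 GB), disk 6 (27 GB).
Tightest fit is disk 6 with 27 GB free.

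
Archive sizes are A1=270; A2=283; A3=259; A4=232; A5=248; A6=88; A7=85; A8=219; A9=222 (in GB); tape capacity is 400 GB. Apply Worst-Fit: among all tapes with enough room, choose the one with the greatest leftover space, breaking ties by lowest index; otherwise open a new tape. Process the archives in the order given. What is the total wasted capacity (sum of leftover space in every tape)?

894

Put A1 (270 GB) in tape 1; 130 GB remain.
Put A2 (283 GB) in tape 2; 117 GB remain.
Put A3 (259 GB) in tape 3; 141 GB remain.
Put A4 (232 GB) in tape 4; 168 GB remain.
Put A5 (248 GB) in tape 5; 152 GB remain.
Put A6 (88 GB) in tape 4; 80 GB remain.
Put A7 (85 GB) in tape 5; 67 GB remain.
Put A8 (219 GB) in tape 6; 181 GB remain.
Put A9 (222 GB) in tape 7; 178 GB remain.
7 tapes × 400 GB = 2800 GB; used 1906 GB; unused 894 GB.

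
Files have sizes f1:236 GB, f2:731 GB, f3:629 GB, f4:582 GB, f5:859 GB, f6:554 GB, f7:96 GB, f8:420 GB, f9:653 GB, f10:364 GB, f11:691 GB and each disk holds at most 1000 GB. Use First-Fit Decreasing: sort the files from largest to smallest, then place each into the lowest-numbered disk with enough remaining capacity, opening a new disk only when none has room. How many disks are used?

Sorted descending: 859, 731, 691, 653, 629, 582, 554, 420, 364, 236, 96.
disk 1: place 859 GB, 141 GB left
disk 2: place 731 GB, 269 GB left
disk 3: place 691 GB, 309 GB left
disk 4: place 653 GB, 347 GB left
disk 5: place 629 GB, 371 GB left
disk 6: place 582 GB, 418 GB left
disk 7: place 554 GB, 446 GB left
disk 7: place 420 GB, 26 GB left
disk 5: place 364 GB, 7 GB left
disk 2: place 236 GB, 33 GB left
disk 1: place 96 GB, 45 GB left

7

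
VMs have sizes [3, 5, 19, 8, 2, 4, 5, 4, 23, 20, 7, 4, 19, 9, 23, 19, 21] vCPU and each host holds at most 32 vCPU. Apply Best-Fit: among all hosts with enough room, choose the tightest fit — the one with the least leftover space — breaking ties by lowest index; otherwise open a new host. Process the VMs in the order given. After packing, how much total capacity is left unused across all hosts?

Put 3 vCPU in host 1; 29 vCPU remain.
Put 5 vCPU in host 1; 24 vCPU remain.
Put 19 vCPU in host 1; 5 vCPU remain.
Put 8 vCPU in host 2; 24 vCPU remain.
Put 2 vCPU in host 1; 3 vCPU remain.
Put 4 vCPU in host 2; 20 vCPU remain.
Put 5 vCPU in host 2; 15 vCPU remain.
Put 4 vCPU in host 2; 11 vCPU remain.
Put 23 vCPU in host 3; 9 vCPU remain.
Put 20 vCPU in host 4; 12 vCPU remain.
Put 7 vCPU in host 3; 2 vCPU remain.
Put 4 vCPU in host 2; 7 vCPU remain.
Put 19 vCPU in host 5; 13 vCPU remain.
Put 9 vCPU in host 4; 3 vCPU remain.
Put 23 vCPU in host 6; 9 vCPU remain.
Put 19 vCPU in host 7; 13 vCPU remain.
Put 21 vCPU in host 8; 11 vCPU remain.
8 hosts × 32 vCPU = 256 vCPU; used 195 vCPU; unused 61 vCPU.

61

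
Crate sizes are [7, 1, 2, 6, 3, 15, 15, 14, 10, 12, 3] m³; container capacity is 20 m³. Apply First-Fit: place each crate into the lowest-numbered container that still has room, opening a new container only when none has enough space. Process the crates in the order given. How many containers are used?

6

container 1: place 7 m³, 13 m³ left
container 1: place 1 m³, 12 m³ left
container 1: place 2 m³, 10 m³ left
container 1: place 6 m³, 4 m³ left
container 1: place 3 m³, 1 m³ left
container 2: place 15 m³, 5 m³ left
container 3: place 15 m³, 5 m³ left
container 4: place 14 m³, 6 m³ left
container 5: place 10 m³, 10 m³ left
container 6: place 12 m³, 8 m³ left
container 2: place 3 m³, 2 m³ left
Final containers: [7,1,2,6,3] [15,3] [15] [14] [10] [12].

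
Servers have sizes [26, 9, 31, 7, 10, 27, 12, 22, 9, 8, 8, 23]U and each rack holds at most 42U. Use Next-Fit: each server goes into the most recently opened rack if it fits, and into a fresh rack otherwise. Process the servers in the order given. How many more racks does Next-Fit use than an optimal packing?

Next-Fit: [26,9] [31,7] [10,27] [12,22] [9,8,8] [23] → 6 racks.
Total size 192U; any packing needs at least ⌈192/42⌉ = 5 racks.
An optimal packing achieves that bound: [31,10] [27,12] [26,9,7] [23,9,8] [22,8] → 5 racks.
Excess: 6 − 5 = 1.

1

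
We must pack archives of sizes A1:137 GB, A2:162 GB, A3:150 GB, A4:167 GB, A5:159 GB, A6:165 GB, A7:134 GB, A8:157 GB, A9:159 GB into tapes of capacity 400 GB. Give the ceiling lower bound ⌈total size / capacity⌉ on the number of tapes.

4 tapes

Total size = 137 + 162 + 150 + 167 + 159 + 165 + 134 + 157 + 159 = 1390 GB.
⌈1390 / 400⌉ = 4.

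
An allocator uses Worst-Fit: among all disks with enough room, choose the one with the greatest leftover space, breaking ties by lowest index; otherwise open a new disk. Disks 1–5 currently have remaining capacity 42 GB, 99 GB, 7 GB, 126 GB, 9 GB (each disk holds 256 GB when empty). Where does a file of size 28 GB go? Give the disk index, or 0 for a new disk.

Disks with room: disk 1 (42 GB), disk 2 (99 GB), disk 4 (126 GB).
Most room is disk 4 with 126 GB free.

4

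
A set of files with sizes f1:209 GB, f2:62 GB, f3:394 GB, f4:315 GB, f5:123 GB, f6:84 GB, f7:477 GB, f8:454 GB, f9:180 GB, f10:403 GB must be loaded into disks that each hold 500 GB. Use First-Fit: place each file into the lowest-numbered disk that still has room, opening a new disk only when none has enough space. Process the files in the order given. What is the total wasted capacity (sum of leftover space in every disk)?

disk 1: place f1 (209 GB), 291 GB left
disk 1: place f2 (62 GB), 229 GB left
disk 2: place f3 (394 GB), 106 GB left
disk 3: place f4 (315 GB), 185 GB left
disk 1: place f5 (123 GB), 106 GB left
disk 1: place f6 (84 GB), 22 GB left
disk 4: place f7 (477 GB), 23 GB left
disk 5: place f8 (454 GB), 46 GB left
disk 3: place f9 (180 GB), 5 GB left
disk 6: place f10 (403 GB), 97 GB left
6 disks × 500 GB = 3000 GB; used 2701 GB; unused 299 GB.

299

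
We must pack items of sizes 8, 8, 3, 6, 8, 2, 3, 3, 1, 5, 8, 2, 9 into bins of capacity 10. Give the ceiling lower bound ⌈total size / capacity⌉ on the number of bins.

Total size = 8 + 8 + 3 + 6 + 8 + 2 + 3 + 3 + 1 + 5 + 8 + 2 + 9 = 66.
⌈66 / 10⌉ = 7.

7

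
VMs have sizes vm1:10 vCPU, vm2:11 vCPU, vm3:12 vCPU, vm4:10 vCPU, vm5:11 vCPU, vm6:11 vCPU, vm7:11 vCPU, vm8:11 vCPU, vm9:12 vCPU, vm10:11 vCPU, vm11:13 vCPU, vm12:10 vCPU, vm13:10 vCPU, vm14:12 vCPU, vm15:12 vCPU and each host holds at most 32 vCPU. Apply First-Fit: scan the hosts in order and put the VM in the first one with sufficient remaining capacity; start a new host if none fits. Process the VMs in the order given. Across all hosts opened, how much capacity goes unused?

57

Put vm1 (10 vCPU) in host 1; 22 vCPU remain.
Put vm2 (11 vCPU) in host 1; 11 vCPU remain.
Put vm3 (12 vCPU) in host 2; 20 vCPU remain.
Put vm4 (10 vCPU) in host 1; 1 vCPU remain.
Put vm5 (11 vCPU) in host 2; 9 vCPU remain.
Put vm6 (11 vCPU) in host 3; 21 vCPU remain.
Put vm7 (11 vCPU) in host 3; 10 vCPU remain.
Put vm8 (11 vCPU) in host 4; 21 vCPU remain.
Put vm9 (12 vCPU) in host 4; 9 vCPU remain.
Put vm10 (11 vCPU) in host 5; 21 vCPU remain.
Put vm11 (13 vCPU) in host 5; 8 vCPU remain.
Put vm12 (10 vCPU) in host 3; 0 vCPU remain.
Put vm13 (10 vCPU) in host 6; 22 vCPU remain.
Put vm14 (12 vCPU) in host 6; 10 vCPU remain.
Put vm15 (12 vCPU) in host 7; 20 vCPU remain.
7 hosts × 32 vCPU = 224 vCPU; used 167 vCPU; unused 57 vCPU.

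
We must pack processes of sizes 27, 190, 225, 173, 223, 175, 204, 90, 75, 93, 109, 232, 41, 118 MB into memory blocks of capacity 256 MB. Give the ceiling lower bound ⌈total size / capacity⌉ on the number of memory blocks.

Total size = 27 + 190 + 225 + 173 + 223 + 175 + 204 + 90 + 75 + 93 + 109 + 232 + 41 + 118 = 1975 MB.
⌈1975 / 256⌉ = 8.

8 memory blocks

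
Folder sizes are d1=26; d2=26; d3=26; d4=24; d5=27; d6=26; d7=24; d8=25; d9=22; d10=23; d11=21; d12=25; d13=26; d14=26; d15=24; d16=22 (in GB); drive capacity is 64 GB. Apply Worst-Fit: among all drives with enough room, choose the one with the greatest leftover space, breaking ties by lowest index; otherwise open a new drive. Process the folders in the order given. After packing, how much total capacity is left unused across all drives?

drive 1: place d1 (26 GB), 38 GB left
drive 1: place d2 (26 GB), 12 GB left
drive 2: place d3 (26 GB), 38 GB left
drive 2: place d4 (24 GB), 14 GB left
drive 3: place d5 (27 GB), 37 GB left
drive 3: place d6 (26 GB), 11 GB left
drive 4: place d7 (24 GB), 40 GB left
drive 4: place d8 (25 GB), 15 GB left
drive 5: place d9 (22 GB), 42 GB left
drive 5: place d10 (23 GB), 19 GB left
drive 6: place d11 (21 GB), 43 GB left
drive 6: place d12 (25 GB), 18 GB left
drive 7: place d13 (26 GB), 38 GB left
drive 7: place d14 (26 GB), 12 GB left
drive 8: place d15 (24 GB), 40 GB left
drive 8: place d16 (22 GB), 18 GB left
8 drives × 64 GB = 512 GB; used 393 GB; unused 119 GB.

119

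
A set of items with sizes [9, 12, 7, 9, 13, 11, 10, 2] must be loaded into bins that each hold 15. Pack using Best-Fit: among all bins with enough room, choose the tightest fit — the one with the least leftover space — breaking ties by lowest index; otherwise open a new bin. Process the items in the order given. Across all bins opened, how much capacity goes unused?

bin 1: place 9, 6 left
bin 2: place 12, 3 left
bin 3: place 7, 8 left
bin 4: place 9, 6 left
bin 5: place 13, 2 left
bin 6: place 11, 4 left
bin 7: place 10, 5 left
bin 5: place 2, 0 left
7 bins × 15 = 105; used 73; unused 32.

32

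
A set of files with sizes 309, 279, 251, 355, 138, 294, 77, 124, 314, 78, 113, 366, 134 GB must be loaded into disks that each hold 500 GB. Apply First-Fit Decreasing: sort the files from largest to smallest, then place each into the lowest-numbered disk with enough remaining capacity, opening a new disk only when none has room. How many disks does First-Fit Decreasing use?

Sorted descending: 366, 355, 314, 309, 294, 279, 251, 138, 134, 124, 113, 78, 77.
366 GB → disk 1 (remaining 134 GB)
355 GB → disk 2 (remaining 145 GB)
314 GB → disk 3 (remaining 186 GB)
309 GB → disk 4 (remaining 191 GB)
294 GB → disk 5 (remaining 206 GB)
279 GB → disk 6 (remaining 221 GB)
251 GB → disk 7 (remaining 249 GB)
138 GB → disk 2 (remaining 7 GB)
134 GB → disk 1 (remaining 0 GB)
124 GB → disk 3 (remaining 62 GB)
113 GB → disk 4 (remaining 78 GB)
78 GB → disk 4 (remaining 0 GB)
77 GB → disk 5 (remaining 129 GB)

7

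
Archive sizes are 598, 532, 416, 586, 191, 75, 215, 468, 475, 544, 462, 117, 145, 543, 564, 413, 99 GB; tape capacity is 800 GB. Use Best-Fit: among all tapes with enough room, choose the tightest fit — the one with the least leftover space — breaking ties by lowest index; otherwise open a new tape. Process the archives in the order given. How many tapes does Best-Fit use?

11 tapes

tape 1: place 598 GB, 202 GB left
tape 2: place 532 GB, 268 GB left
tape 3: place 416 GB, 384 GB left
tape 4: place 586 GB, 214 GB left
tape 1: place 191 GB, 11 GB left
tape 4: place 75 GB, 139 GB left
tape 2: place 215 GB, 53 GB left
tape 5: place 468 GB, 332 GB left
tape 6: place 475 GB, 325 GB left
tape 7: place 544 GB, 256 GB left
tape 8: place 462 GB, 338 GB left
tape 4: place 117 GB, 22 GB left
tape 7: place 145 GB, 111 GB left
tape 9: place 543 GB, 257 GB left
tape 10: place 564 GB, 236 GB left
tape 11: place 413 GB, 387 GB left
tape 7: place 99 GB, 12 GB left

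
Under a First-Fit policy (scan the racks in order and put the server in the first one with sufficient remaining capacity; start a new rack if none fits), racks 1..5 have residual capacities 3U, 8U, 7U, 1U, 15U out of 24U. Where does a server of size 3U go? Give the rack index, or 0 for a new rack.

Racks with room: rack 1 (3U), rack 2 (8U), rack 3 (7U), rack 5 (15U).
The first with room is rack 1.

1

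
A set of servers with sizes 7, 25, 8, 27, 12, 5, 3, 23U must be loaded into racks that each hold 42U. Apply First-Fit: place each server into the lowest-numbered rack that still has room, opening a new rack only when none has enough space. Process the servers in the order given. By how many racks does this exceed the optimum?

First-Fit: [7,25,8] [27,12,3] [5,23] → 3 racks.
Total size 110U; any packing needs at least ⌈110/42⌉ = 3 racks.
So 3 is already optimal.

0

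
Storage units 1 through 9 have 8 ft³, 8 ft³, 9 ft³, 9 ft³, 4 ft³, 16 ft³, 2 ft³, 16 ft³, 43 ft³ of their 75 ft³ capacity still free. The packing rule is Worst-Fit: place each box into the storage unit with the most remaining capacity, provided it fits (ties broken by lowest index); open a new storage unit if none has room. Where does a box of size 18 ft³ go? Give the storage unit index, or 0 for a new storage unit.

9

Storage units with room: storage unit 9 (43 ft³).
Most room is storage unit 9 with 43 ft³ free.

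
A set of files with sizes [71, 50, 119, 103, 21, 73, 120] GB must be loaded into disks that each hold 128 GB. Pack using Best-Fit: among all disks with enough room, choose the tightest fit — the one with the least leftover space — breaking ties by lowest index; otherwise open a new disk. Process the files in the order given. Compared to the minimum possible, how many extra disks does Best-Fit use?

0

Best-Fit: [71,50] [119] [103,21] [73] [120] → 5 disks.
Total size 557 GB; any packing needs at least ⌈557/128⌉ = 5 disks.
So 5 is already optimal.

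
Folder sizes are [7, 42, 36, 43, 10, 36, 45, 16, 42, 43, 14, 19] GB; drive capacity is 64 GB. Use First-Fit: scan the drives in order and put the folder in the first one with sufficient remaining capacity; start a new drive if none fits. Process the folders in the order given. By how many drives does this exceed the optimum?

0

First-Fit: [7,42,10] [36,16] [43,14] [36,19] [45] [42] [43] → 7 drives.
7 folders exceed 32 GB (half the capacity), and no two of those can share a drive, so at least 7 drives are needed.
So 7 is already optimal.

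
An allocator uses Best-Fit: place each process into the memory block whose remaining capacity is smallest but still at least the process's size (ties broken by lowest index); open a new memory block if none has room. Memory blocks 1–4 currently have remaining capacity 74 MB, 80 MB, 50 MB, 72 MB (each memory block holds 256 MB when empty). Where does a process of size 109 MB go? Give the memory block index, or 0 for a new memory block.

0

No memory block has ≥ 109 MB free, so a new memory block is opened.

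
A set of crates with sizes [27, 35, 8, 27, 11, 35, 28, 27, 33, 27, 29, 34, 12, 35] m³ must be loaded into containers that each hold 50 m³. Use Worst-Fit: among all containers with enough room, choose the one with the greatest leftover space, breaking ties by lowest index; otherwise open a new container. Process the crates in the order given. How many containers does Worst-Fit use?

Put 27 m³ in container 1; 23 m³ remain.
Put 35 m³ in container 2; 15 m³ remain.
Put 8 m³ in container 1; 15 m³ remain.
Put 27 m³ in container 3; 23 m³ remain.
Put 11 m³ in container 3; 12 m³ remain.
Put 35 m³ in container 4; 15 m³ remain.
Put 28 m³ in container 5; 22 m³ remain.
Put 27 m³ in container 6; 23 m³ remain.
Put 33 m³ in container 7; 17 m³ remain.
Put 27 m³ in container 8; 23 m³ remain.
Put 29 m³ in container 9; 21 m³ remain.
Put 34 m³ in container 10; 16 m³ remain.
Put 12 m³ in container 6; 11 m³ remain.
Put 35 m³ in container 11; 15 m³ remain.
Final containers: [27,8] [35] [27,11] [35] [28] [27,12] [33] [27] [29] [34] [35].

11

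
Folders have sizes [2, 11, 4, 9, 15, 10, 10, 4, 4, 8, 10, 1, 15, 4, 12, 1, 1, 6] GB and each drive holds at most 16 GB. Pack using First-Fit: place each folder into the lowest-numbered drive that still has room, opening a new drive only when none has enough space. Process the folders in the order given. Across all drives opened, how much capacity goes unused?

drive 1: place 2 GB, 14 GB left
drive 1: place 11 GB, 3 GB left
drive 2: place 4 GB, 12 GB left
drive 2: place 9 GB, 3 GB left
drive 3: place 15 GB, 1 GB left
drive 4: place 10 GB, 6 GB left
drive 5: place 10 GB, 6 GB left
drive 4: place 4 GB, 2 GB left
drive 5: place 4 GB, 2 GB left
drive 6: place 8 GB, 8 GB left
drive 7: place 10 GB, 6 GB left
drive 1: place 1 GB, 2 GB left
drive 8: place 15 GB, 1 GB left
drive 6: place 4 GB, 4 GB left
drive 9: place 12 GB, 4 GB left
drive 1: place 1 GB, 1 GB left
drive 1: place 1 GB, 0 GB left
drive 7: place 6 GB, 0 GB left
9 drives × 16 GB = 144 GB; used 127 GB; unused 17 GB.

17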